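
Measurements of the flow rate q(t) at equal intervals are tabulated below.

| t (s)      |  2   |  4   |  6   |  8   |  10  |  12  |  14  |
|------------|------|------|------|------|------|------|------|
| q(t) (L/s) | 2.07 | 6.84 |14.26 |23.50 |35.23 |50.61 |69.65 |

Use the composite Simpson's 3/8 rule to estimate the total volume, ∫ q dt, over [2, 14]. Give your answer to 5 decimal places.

h = 2, n = 6.
(3h/8)·[y₀ + 3y₁ + 3y₂ + 2y₃ + 3y₄ + 3y₅ + y₆] = 0.75·(439.54) = 329.65500.

329.65500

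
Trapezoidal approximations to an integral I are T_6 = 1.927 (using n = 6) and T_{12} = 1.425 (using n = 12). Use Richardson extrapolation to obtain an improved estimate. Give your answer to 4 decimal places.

1.2577

R = (4·T_{12} − T_6) / 3 = (4·1.425 − 1.927)/3 = (3.773)/3 = 1.2577.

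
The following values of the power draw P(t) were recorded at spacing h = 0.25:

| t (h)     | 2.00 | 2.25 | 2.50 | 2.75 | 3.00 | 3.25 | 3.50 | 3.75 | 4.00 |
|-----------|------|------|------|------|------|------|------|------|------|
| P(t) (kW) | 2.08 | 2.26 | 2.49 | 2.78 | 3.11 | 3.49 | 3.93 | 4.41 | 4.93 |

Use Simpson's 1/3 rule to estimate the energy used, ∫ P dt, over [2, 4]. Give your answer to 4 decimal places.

6.4858

h = 0.25, n = 8.
(h/3)·[y₀ + 4y₁ + 2y₂ + 4y₃ + 2y₄ + 4y₅ + 2y₆ + 4y₇ + y₈] = 0.083333·(77.83) = 6.4858.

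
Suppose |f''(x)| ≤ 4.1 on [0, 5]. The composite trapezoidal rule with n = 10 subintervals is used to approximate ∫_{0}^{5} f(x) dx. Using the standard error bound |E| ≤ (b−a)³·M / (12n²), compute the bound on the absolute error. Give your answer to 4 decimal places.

|E| ≤ (5)³·4.1 / (12·10²) = 512.5/1200 = 0.4271.

0.4271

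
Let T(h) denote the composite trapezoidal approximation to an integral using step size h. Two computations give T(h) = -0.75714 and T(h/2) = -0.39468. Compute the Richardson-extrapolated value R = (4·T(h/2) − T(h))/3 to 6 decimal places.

R = (4·T(h/2) − T(h)) / 3 = (4·(-0.39468) − (-0.75714))/3 = (-0.82158)/3 = -0.273860.

-0.273860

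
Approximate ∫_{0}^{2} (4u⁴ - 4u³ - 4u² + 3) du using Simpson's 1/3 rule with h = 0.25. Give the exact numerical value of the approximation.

4.9375

h = (2 − 0)/8 = 0.25.
Nodes u₀,…,u₈ = 0, 0.25, 0.5, 0.75, 1, 1.25, 1.5, 1.75, 2.
f(u) = 4u⁴ - 4u³ - 4u² + 3: f₀=3, f₁=2.703125, f₂=1.75, f₃=0.328125, f₄=-1, f₅=-1.296875, f₆=0.75, f₇=6.828125, f₈=19.
(h/3)·[f₀ + 4f₁ + 2f₂ + 4f₃ + 2f₄ + 4f₅ + 2f₆ + 4f₇ + f₈] = 0.083333·(59.25) = 4.9375.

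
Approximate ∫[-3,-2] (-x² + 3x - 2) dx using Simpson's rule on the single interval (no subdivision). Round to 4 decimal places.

S = (b−a)/6 · [f(-3) + 4f(-2.5) + f(-2)] = 0.166667·[(-20) + 4·(-15.75) + (-12)] = -15.8333.

-15.8333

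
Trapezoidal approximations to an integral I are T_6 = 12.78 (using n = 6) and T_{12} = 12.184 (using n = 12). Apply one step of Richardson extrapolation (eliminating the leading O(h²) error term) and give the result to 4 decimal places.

11.9853

R = (4·T_{12} − T_6) / 3 = (4·12.184 − 12.78)/3 = (35.956)/3 = 11.9853.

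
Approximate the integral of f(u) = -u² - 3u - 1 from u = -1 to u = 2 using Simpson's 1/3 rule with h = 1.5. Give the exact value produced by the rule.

h = (2 − (-1))/2 = 1.5.
Nodes u₀,…,u₂ = -1, 0.5, 2.
f(u) = -u² - 3u - 1: f₀=1, f₁=-2.75, f₂=-11.
(h/3)·[f₀ + 4f₁ + f₂] = 0.5·(-21) = -10.5.

-10.5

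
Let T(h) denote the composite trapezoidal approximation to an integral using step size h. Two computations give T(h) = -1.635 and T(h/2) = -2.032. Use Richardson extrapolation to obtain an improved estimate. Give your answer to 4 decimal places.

-2.1643

R = (4·T(h/2) − T(h)) / 3 = (4·(-2.032) − (-1.635))/3 = (-6.493)/3 = -2.1643.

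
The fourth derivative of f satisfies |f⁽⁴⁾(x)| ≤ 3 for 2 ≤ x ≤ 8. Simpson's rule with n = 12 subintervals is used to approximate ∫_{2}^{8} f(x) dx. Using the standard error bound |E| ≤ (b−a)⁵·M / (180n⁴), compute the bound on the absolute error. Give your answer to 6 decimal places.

|E| ≤ (6)⁵·3 / (180·12⁴) = 23328/3732480 = 0.006250.

0.006250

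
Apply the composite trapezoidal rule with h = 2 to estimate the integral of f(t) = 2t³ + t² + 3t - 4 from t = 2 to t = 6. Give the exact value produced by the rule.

h = (6 − 2)/2 = 2.
Nodes t₀,…,t₂ = 2, 4, 6.
f(t) = 2t³ + t² + 3t - 4: f₀=22, f₁=152, f₂=482.
(h/2)·[f₀ + 2f₁ + f₂] = 1·(808) = 808.

808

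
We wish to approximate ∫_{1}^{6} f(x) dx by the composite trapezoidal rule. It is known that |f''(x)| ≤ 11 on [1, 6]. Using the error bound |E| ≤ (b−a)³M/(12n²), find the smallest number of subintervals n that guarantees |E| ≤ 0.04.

Need 1375/(12n²) ≤ 0.04.
n² ≥ 1375/(12·0.04) = 2864.58 ⇒ n ≥ 53.5218, so the smallest n is 54.

54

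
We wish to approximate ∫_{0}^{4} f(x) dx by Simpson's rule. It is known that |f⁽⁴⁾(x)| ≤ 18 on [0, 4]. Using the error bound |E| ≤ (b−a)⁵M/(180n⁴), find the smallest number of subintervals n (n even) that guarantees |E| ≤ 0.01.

12

Need 18432/(180n⁴) ≤ 0.01.
n⁴ ≥ 18432/(180·0.01) = 10240 ⇒ n ≥ 10.0595, so the smallest even n is 12. (n must be even for Simpson's rule.)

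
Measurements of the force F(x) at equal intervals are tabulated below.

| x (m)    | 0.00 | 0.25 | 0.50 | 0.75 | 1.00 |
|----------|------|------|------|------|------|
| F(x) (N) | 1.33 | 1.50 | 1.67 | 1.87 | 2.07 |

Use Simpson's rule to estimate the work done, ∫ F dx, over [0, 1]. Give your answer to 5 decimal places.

h = 0.25, n = 4.
(h/3)·[y₀ + 4y₁ + 2y₂ + 4y₃ + y₄] = 0.083333·(20.22) = 1.68500.

1.68500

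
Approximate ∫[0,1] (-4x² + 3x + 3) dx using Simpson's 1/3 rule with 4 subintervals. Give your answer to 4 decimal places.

h = (1 − 0)/4 = 0.25.
Nodes x₀,…,x₄ = 0, 0.25, 0.5, 0.75, 1.
f(x) = -4x² + 3x + 3: f₀=3, f₁=3.5, f₂=3.5, f₃=3, f₄=2.
(h/3)·[f₀ + 4f₁ + 2f₂ + 4f₃ + f₄] = 0.083333·(38) = 3.1667.

3.1667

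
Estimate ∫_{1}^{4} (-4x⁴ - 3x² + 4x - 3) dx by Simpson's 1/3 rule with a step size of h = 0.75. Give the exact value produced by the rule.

h = (4 − 1)/4 = 0.75.
Nodes x₀,…,x₄ = 1, 1.75, 2.5, 3.25, 4.
f(x) = -4x⁴ - 3x² + 4x - 3: f₀=-6, f₁=-42.703125, f₂=-168, f₃=-467.953125, f₄=-1059.
(h/3)·[f₀ + 4f₁ + 2f₂ + 4f₃ + f₄] = 0.25·(-3443.625) = -860.90625.

-860.90625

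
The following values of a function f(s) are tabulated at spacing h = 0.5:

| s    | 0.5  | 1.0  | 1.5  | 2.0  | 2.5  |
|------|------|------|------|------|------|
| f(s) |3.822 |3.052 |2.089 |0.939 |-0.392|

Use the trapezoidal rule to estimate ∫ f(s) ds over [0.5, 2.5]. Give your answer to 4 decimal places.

3.8975

h = 0.5, n = 4.
(h/2)·[y₀ + 2y₁ + 2y₂ + 2y₃ + y₄] = 0.25·(15.590) = 3.8975.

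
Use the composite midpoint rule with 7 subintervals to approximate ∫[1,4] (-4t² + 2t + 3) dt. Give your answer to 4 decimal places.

h = (4 − 1)/7 = 0.428571.
Midpoints m₁,…,m₇ = 1.214286, 1.642857, 2.071429, 2.5, 2.928571, 3.357143, 3.785714.
f(m₁)=-0.469388, f(m₂)=-4.510204, f(m₃)=-10.020408, f(m₄)=-17, f(m₅)=-25.448980, f(m₆)=-35.367347, f(m₇)=-46.755102.
h·[f(m₁) + f(m₂) + f(m₃) + f(m₄) + f(m₅) + f(m₆) + f(m₇)] = 0.428571·(-139.571429) = -59.8163.

-59.8163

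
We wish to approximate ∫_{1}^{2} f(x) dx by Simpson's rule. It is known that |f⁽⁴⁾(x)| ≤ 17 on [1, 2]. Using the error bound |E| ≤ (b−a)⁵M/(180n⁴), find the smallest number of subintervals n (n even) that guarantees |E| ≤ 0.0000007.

20

Need 17/(180n⁴) ≤ 0.0000007.
n⁴ ≥ 17/(180·0.0000007) = 134921 ⇒ n ≥ 19.1655, so the smallest even n is 20. (n must be even for Simpson's rule.)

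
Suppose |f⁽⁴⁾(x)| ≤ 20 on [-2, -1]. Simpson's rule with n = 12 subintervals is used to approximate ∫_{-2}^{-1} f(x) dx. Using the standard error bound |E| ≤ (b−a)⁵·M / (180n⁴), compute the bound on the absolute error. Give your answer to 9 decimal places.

0.000005358

|E| ≤ (1)⁵·20 / (180·12⁴) = 20/3732480 = 0.000005358.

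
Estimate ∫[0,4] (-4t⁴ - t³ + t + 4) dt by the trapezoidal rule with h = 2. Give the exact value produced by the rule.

-1208

h = (4 − 0)/2 = 2.
Nodes t₀,…,t₂ = 0, 2, 4.
f(t) = -4t⁴ - t³ + t + 4: f₀=4, f₁=-66, f₂=-1080.
(h/2)·[f₀ + 2f₁ + f₂] = 1·(-1208) = -1208.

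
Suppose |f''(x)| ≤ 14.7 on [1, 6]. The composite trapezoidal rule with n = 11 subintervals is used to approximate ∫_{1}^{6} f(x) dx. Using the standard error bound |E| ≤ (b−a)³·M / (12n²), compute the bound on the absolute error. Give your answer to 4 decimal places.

1.2655

|E| ≤ (5)³·14.7 / (12·11²) = 1837.5/1452 = 1.2655.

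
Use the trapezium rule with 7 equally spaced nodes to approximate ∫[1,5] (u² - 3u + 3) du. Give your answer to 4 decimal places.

17.6296

h = (5 − 1)/6 = 0.666667.
Nodes u₀,…,u₆ = 1, 1.666667, 2.333333, 3, 3.666667, 4.333333, 5.
f(u) = u² - 3u + 3: f₀=1, f₁=0.777778, f₂=1.444444, f₃=3, f₄=5.444444, f₅=8.777778, f₆=13.
(h/2)·[f₀ + 2f₁ + 2f₂ + 2f₃ + 2f₄ + 2f₅ + f₆] = 0.333333·(52.888889) = 17.6296.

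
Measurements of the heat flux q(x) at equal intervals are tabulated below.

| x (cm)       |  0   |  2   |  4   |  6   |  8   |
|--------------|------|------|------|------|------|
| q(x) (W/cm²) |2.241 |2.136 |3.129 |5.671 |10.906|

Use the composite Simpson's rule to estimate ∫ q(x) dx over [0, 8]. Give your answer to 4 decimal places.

h = 2, n = 4.
(h/3)·[y₀ + 4y₁ + 2y₂ + 4y₃ + y₄] = 0.666667·(50.633) = 33.7553.

33.7553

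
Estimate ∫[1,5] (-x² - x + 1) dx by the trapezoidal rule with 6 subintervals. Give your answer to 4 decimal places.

h = (5 − 1)/6 = 0.666667.
Nodes x₀,…,x₆ = 1, 1.666667, 2.333333, 3, 3.666667, 4.333333, 5.
f(x) = -x² - x + 1: f₀=-1, f₁=-3.444444, f₂=-6.777778, f₃=-11, f₄=-16.111111, f₅=-22.111111, f₆=-29.
(h/2)·[f₀ + 2f₁ + 2f₂ + 2f₃ + 2f₄ + 2f₅ + f₆] = 0.333333·(-148.888889) = -49.6296.

-49.6296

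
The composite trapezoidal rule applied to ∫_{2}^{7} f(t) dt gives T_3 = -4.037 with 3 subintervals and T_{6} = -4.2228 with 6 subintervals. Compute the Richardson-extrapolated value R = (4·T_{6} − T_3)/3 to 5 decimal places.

R = (4·T_{6} − T_3) / 3 = (4·(-4.2228) − (-4.037))/3 = (-12.8542)/3 = -4.28473.

-4.28473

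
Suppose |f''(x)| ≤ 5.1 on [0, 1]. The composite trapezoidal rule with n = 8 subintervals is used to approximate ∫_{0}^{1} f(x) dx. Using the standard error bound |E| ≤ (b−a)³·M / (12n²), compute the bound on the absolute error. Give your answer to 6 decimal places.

0.006641

|E| ≤ (1)³·5.1 / (12·8²) = 5.1/768 = 0.006641.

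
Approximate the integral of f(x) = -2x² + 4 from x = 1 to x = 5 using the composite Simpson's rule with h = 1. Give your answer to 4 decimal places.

h = (5 − 1)/4 = 1.
Nodes x₀,…,x₄ = 1, 2, 3, 4, 5.
f(x) = -2x² + 4: f₀=2, f₁=-4, f₂=-14, f₃=-28, f₄=-46.
(h/3)·[f₀ + 4f₁ + 2f₂ + 4f₃ + f₄] = 0.333333·(-200) = -66.6667.

-66.6667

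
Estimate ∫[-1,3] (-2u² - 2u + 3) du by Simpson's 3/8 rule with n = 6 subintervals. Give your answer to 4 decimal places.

-14.6667

h = (3 − (-1))/6 = 0.666667.
Nodes u₀,…,u₆ = -1, -0.333333, 0.333333, 1, 1.666667, 2.333333, 3.
f(u) = -2u² - 2u + 3: f₀=3, f₁=3.444444, f₂=2.111111, f₃=-1, f₄=-5.888889, f₅=-12.555556, f₆=-21.
(3h/8)·[f₀ + 3f₁ + 3f₂ + 2f₃ + 3f₄ + 3f₅ + f₆] = 0.25·(-58.666667) = -14.6667.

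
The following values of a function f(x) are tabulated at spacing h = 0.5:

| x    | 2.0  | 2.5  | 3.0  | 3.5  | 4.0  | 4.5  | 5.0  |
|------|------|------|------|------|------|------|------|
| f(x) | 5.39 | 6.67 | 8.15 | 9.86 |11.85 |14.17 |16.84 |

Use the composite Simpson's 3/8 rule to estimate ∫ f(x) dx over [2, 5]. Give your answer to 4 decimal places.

h = 0.5, n = 6.
(3h/8)·[y₀ + 3y₁ + 3y₂ + 2y₃ + 3y₄ + 3y₅ + y₆] = 0.1875·(164.47) = 30.8381.

30.8381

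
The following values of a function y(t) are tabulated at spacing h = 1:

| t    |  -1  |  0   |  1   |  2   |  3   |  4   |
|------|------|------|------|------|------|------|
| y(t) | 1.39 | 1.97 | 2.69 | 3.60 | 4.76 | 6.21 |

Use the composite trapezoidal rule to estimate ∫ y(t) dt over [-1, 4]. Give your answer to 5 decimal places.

16.82000

h = 1, n = 5.
(h/2)·[y₀ + 2y₁ + 2y₂ + 2y₃ + 2y₄ + y₅] = 0.5·(33.64) = 16.82000.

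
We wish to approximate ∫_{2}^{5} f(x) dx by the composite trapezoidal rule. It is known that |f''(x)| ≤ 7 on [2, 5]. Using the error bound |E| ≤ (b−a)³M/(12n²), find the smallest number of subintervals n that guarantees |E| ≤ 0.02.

29

Need 189/(12n²) ≤ 0.02.
n² ≥ 189/(12·0.02) = 787.5 ⇒ n ≥ 28.0624, so the smallest n is 29.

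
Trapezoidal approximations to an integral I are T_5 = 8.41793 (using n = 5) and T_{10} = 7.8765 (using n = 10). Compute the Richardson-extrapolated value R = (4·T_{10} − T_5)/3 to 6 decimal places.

7.696023

R = (4·T_{10} − T_5) / 3 = (4·7.8765 − 8.41793)/3 = (23.08807)/3 = 7.696023.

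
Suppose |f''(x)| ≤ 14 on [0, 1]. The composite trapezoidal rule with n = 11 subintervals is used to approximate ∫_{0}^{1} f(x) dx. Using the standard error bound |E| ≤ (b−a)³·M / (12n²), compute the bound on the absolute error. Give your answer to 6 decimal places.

0.009642

|E| ≤ (1)³·14 / (12·11²) = 14/1452 = 0.009642.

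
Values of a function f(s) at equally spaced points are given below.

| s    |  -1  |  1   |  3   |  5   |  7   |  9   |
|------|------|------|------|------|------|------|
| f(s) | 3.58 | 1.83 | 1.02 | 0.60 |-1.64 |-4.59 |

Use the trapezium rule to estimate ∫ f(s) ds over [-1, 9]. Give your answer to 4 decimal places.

h = 2, n = 5.
(h/2)·[y₀ + 2y₁ + 2y₂ + 2y₃ + 2y₄ + y₅] = 1·(2.61) = 2.6100.

2.6100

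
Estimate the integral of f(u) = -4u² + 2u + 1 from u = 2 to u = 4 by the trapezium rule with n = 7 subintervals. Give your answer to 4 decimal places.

-60.7755

h = (4 − 2)/7 = 0.285714.
Nodes u₀,…,u₇ = 2, 2.285714, 2.571429, 2.857143, 3.142857, 3.428571, 3.714286, 4.
f(u) = -4u² + 2u + 1: f₀=-11, f₁=-15.326531, f₂=-20.306122, f₃=-25.938776, f₄=-32.224490, f₅=-39.163265, f₆=-46.755102, f₇=-55.
(h/2)·[f₀ + 2f₁ + 2f₂ + 2f₃ + 2f₄ + 2f₅ + 2f₆ + f₇] = 0.142857·(-425.428571) = -60.7755.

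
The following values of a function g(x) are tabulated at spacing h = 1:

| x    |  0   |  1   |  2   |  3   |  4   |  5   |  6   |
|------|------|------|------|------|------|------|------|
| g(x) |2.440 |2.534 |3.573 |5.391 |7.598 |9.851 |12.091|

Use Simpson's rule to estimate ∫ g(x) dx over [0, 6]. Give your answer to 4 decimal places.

35.9923

h = 1, n = 6.
(h/3)·[y₀ + 4y₁ + 2y₂ + 4y₃ + 2y₄ + 4y₅ + y₆] = 0.333333·(107.977) = 35.9923.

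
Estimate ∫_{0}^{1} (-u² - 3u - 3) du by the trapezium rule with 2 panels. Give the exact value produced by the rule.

-4.875

h = (1 − 0)/2 = 0.5.
Nodes u₀,…,u₂ = 0, 0.5, 1.
f(u) = -u² - 3u - 3: f₀=-3, f₁=-4.75, f₂=-7.
(h/2)·[f₀ + 2f₁ + f₂] = 0.25·(-19.5) = -4.875.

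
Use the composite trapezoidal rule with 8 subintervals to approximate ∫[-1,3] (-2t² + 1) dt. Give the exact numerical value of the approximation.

h = (3 − (-1))/8 = 0.5.
Nodes t₀,…,t₈ = -1, -0.5, 0, 0.5, 1, 1.5, 2, 2.5, 3.
f(t) = -2t² + 1: f₀=-1, f₁=0.5, f₂=1, f₃=0.5, f₄=-1, f₅=-3.5, f₆=-7, f₇=-11.5, f₈=-17.
(h/2)·[f₀ + 2f₁ + 2f₂ + 2f₃ + 2f₄ + 2f₅ + 2f₆ + 2f₇ + f₈] = 0.25·(-60) = -15.

-15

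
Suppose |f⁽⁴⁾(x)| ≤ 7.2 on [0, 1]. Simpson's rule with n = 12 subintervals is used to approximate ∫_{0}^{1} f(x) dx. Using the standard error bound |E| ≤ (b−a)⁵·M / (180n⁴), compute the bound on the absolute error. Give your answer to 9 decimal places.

|E| ≤ (1)⁵·7.2 / (180·12⁴) = 7.2/3732480 = 0.000001929.

0.000001929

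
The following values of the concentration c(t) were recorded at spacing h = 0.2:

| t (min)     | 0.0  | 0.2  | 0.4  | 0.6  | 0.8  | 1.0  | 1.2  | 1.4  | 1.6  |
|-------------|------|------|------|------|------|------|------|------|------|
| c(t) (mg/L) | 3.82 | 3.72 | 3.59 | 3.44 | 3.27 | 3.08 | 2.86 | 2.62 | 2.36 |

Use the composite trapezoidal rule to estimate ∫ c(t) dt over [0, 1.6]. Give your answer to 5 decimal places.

h = 0.2, n = 8.
(h/2)·[y₀ + 2y₁ + 2y₂ + 2y₃ + 2y₄ + 2y₅ + 2y₆ + 2y₇ + y₈] = 0.1·(51.34) = 5.13400.

5.13400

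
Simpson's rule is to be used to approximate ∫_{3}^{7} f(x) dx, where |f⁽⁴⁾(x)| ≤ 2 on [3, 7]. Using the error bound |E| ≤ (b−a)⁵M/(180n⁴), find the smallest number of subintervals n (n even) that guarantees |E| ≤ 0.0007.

Need 2048/(180n⁴) ≤ 0.0007.
n⁴ ≥ 2048/(180·0.0007) = 16254 ⇒ n ≥ 11.2912, so the smallest even n is 12. (n must be even for Simpson's rule.)

12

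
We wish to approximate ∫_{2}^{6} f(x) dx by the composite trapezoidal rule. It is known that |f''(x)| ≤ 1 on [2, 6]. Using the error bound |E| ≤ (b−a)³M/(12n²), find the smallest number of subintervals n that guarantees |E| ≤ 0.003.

Need 64/(12n²) ≤ 0.003.
n² ≥ 64/(12·0.003) = 1777.78 ⇒ n ≥ 42.1637, so the smallest n is 43.

43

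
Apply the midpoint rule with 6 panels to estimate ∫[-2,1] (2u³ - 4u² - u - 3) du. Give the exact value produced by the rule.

-26.5625

h = (1 − (-2))/6 = 0.5.
Midpoints m₁,…,m₆ = -1.75, -1.25, -0.75, -0.25, 0.25, 0.75.
f(m₁)=-24.21875, f(m₂)=-11.90625, f(m₃)=-5.34375, f(m₄)=-3.03125, f(m₅)=-3.46875, f(m₆)=-5.15625.
h·[f(m₁) + f(m₂) + f(m₃) + f(m₄) + f(m₅) + f(m₆)] = 0.5·(-53.125) = -26.5625.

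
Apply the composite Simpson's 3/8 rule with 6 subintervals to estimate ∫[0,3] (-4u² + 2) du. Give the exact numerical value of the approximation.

h = (3 − 0)/6 = 0.5.
Nodes u₀,…,u₆ = 0, 0.5, 1, 1.5, 2, 2.5, 3.
f(u) = -4u² + 2: f₀=2, f₁=1, f₂=-2, f₃=-7, f₄=-14, f₅=-23, f₆=-34.
(3h/8)·[f₀ + 3f₁ + 3f₂ + 2f₃ + 3f₄ + 3f₅ + f₆] = 0.1875·(-160) = -30.

-30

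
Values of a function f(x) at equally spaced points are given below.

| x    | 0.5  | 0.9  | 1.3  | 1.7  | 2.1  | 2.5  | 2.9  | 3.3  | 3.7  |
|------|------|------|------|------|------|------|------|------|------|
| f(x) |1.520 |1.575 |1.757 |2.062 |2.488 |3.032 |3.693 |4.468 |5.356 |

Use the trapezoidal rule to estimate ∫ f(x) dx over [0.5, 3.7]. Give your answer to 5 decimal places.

9.00520

h = 0.4, n = 8.
(h/2)·[y₀ + 2y₁ + 2y₂ + 2y₃ + 2y₄ + 2y₅ + 2y₆ + 2y₇ + y₈] = 0.2·(45.026) = 9.00520.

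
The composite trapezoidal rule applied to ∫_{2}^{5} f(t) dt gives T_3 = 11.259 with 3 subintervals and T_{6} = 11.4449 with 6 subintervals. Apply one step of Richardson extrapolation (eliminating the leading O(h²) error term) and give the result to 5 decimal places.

R = (4·T_{6} − T_3) / 3 = (4·11.4449 − 11.259)/3 = (34.5206)/3 = 11.50687.

11.50687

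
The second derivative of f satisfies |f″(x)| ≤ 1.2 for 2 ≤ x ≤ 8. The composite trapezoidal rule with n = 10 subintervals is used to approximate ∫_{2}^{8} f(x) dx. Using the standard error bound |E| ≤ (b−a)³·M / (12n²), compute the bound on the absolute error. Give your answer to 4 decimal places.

|E| ≤ (6)³·1.2 / (12·10²) = 259.2/1200 = 0.2160.

0.2160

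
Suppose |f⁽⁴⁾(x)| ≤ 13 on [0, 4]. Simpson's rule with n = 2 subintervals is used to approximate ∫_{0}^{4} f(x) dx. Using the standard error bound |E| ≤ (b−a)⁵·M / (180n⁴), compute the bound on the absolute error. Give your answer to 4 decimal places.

4.6222

|E| ≤ (4)⁵·13 / (180·2⁴) = 13312/2880 = 4.6222.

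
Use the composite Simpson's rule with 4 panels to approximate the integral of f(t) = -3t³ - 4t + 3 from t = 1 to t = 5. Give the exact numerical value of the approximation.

h = (5 − 1)/4 = 1.
Nodes t₀,…,t₄ = 1, 2, 3, 4, 5.
f(t) = -3t³ - 4t + 3: f₀=-4, f₁=-29, f₂=-90, f₃=-205, f₄=-392.
(h/3)·[f₀ + 4f₁ + 2f₂ + 4f₃ + f₄] = 0.333333·(-1512) = -504.

-504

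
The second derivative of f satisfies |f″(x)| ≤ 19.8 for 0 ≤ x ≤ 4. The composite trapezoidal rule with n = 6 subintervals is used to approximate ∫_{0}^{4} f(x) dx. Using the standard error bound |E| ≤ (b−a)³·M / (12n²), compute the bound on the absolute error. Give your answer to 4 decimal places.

|E| ≤ (4)³·19.8 / (12·6²) = 1267.2/432 = 2.9333.

2.9333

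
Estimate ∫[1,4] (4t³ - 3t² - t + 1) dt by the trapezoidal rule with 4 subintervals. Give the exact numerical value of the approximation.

195.09375

h = (4 − 1)/4 = 0.75.
Nodes t₀,…,t₄ = 1, 1.75, 2.5, 3.25, 4.
f(t) = 4t³ - 3t² - t + 1: f₀=1, f₁=11.5, f₂=42.25, f₃=103.375, f₄=205.
(h/2)·[f₀ + 2f₁ + 2f₂ + 2f₃ + f₄] = 0.375·(520.25) = 195.09375.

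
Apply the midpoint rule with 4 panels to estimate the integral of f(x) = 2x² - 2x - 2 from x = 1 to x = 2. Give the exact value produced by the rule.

-0.34375

h = (2 − 1)/4 = 0.25.
Midpoints m₁,…,m₄ = 1.125, 1.375, 1.625, 1.875.
f(m₁)=-1.71875, f(m₂)=-0.96875, f(m₃)=0.03125, f(m₄)=1.28125.
h·[f(m₁) + f(m₂) + f(m₃) + f(m₄)] = 0.25·(-1.375) = -0.34375.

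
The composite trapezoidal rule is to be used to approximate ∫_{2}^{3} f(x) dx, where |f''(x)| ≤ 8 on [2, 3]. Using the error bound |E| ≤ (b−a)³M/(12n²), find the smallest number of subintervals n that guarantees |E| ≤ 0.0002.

Need 8/(12n²) ≤ 0.0002.
n² ≥ 8/(12·0.0002) = 3333.33 ⇒ n ≥ 57.7350, so the smallest n is 58.

58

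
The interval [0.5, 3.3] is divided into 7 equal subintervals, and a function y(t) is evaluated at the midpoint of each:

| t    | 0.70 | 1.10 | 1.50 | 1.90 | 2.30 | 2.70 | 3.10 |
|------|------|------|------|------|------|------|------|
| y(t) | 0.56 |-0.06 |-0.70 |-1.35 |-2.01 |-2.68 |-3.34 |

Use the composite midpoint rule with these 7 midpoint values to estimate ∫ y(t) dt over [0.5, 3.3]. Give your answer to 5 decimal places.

h = 0.4, n = 7.
h·[y(m₁) + y(m₂) + y(m₃) + y(m₄) + y(m₅) + y(m₆) + y(m₇)] = 0.4·(-9.58) = -3.83200.

-3.83200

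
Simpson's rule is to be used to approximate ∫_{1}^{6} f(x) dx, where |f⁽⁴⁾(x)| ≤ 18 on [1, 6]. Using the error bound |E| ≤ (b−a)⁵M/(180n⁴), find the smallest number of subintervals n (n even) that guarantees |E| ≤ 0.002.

Need 56250/(180n⁴) ≤ 0.002.
n⁴ ≥ 56250/(180·0.002) = 156250 ⇒ n ≥ 19.8818, so the smallest even n is 20. (n must be even for Simpson's rule.)

20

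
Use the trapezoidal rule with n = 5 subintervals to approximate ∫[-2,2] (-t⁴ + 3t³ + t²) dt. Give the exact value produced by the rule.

h = (2 − (-2))/5 = 0.8.
Nodes t₀,…,t₅ = -2, -1.2, -0.4, 0.4, 1.2, 2.
f(t) = -t⁴ + 3t³ + t²: f₀=-36, f₁=-5.8176, f₂=-0.0576, f₃=0.3264, f₄=4.5504, f₅=12.
(h/2)·[f₀ + 2f₁ + 2f₂ + 2f₃ + 2f₄ + f₅] = 0.4·(-25.9968) = -10.39872.

-10.39872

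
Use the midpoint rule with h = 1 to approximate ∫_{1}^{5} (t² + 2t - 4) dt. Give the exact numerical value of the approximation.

49

h = (5 − 1)/4 = 1.
Midpoints m₁,…,m₄ = 1.5, 2.5, 3.5, 4.5.
f(m₁)=1.25, f(m₂)=7.25, f(m₃)=15.25, f(m₄)=25.25.
h·[f(m₁) + f(m₂) + f(m₃) + f(m₄)] = 1·(49) = 49.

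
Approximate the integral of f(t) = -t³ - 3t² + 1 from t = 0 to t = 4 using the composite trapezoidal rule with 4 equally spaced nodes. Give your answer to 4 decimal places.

-134.6667

h = (4 − 0)/3 = 1.333333.
Nodes t₀,…,t₃ = 0, 1.333333, 2.666667, 4.
f(t) = -t³ - 3t² + 1: f₀=1, f₁=-6.703704, f₂=-39.296296, f₃=-111.
(h/2)·[f₀ + 2f₁ + 2f₂ + f₃] = 0.666667·(-202) = -134.6667.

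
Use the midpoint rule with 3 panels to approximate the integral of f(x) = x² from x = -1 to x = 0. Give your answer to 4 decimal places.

h = (0 − (-1))/3 = 0.333333.
Midpoints m₁,…,m₃ = -0.833333, -0.5, -0.166667.
f(m₁)=0.694444, f(m₂)=0.25, f(m₃)=0.027778.
h·[f(m₁) + f(m₂) + f(m₃)] = 0.333333·(0.972222) = 0.3241.

0.3241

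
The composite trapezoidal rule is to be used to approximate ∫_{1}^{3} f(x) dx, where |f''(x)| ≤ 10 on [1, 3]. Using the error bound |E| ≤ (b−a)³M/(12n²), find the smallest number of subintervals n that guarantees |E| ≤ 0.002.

58

Need 80/(12n²) ≤ 0.002.
n² ≥ 80/(12·0.002) = 3333.33 ⇒ n ≥ 57.7350, so the smallest n is 58.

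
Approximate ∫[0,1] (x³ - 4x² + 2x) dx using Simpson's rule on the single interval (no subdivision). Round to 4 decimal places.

S = (b−a)/6 · [f(0) + 4f(0.5) + f(1)] = 0.166667·[0 + 4·0.125 + (-1)] = -0.0833.

-0.0833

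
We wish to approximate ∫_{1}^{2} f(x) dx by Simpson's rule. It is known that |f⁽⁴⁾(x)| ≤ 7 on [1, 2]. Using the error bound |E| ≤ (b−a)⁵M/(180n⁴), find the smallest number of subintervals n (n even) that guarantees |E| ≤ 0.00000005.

30

Need 7/(180n⁴) ≤ 0.00000005.
n⁴ ≥ 7/(180·0.00000005) = 777778 ⇒ n ≥ 29.6971, so the smallest even n is 30. (n must be even for Simpson's rule.)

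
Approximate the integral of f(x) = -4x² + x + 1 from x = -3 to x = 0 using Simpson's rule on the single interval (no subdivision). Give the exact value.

-37.5

S = (b−a)/6 · [f(-3) + 4f(-1.5) + f(0)] = 0.5·[(-38) + 4·(-9.5) + 1] = -37.5.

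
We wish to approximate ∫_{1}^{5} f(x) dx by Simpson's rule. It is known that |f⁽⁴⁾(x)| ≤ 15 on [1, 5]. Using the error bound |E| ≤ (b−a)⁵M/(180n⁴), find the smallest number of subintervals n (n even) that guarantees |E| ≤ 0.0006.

20

Need 15360/(180n⁴) ≤ 0.0006.
n⁴ ≥ 15360/(180·0.0006) = 142222 ⇒ n ≥ 19.4197, so the smallest even n is 20. (n must be even for Simpson's rule.)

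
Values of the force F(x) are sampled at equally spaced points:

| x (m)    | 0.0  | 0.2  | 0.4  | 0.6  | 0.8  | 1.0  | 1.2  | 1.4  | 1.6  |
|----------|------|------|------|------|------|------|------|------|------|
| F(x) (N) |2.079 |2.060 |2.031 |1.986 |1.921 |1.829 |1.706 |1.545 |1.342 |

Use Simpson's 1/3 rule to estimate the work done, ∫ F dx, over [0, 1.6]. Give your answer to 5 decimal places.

h = 0.2, n = 8.
(h/3)·[y₀ + 4y₁ + 2y₂ + 4y₃ + 2y₄ + 4y₅ + 2y₆ + 4y₇ + y₈] = 0.066667·(44.417) = 2.96113.

2.96113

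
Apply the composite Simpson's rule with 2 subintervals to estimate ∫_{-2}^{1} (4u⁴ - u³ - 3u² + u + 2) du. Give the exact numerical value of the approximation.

33.75

h = (1 − (-2))/2 = 1.5.
Nodes u₀,…,u₂ = -2, -0.5, 1.
f(u) = 4u⁴ - u³ - 3u² + u + 2: f₀=60, f₁=1.125, f₂=3.
(h/3)·[f₀ + 4f₁ + f₂] = 0.5·(67.5) = 33.75.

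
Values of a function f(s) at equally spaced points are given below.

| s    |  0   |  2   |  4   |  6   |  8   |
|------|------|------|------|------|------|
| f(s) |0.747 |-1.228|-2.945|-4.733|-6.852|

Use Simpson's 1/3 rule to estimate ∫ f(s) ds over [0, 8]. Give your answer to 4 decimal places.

h = 2, n = 4.
(h/3)·[y₀ + 4y₁ + 2y₂ + 4y₃ + y₄] = 0.666667·(-35.839) = -23.8927.

-23.8927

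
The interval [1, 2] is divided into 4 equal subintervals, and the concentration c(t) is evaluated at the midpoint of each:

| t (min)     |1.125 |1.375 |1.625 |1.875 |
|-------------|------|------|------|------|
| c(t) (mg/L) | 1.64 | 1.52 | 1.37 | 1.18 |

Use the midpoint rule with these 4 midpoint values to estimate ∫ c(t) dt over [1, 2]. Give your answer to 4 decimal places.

1.4275

h = 0.25, n = 4.
h·[y(m₁) + y(m₂) + y(m₃) + y(m₄)] = 0.25·(5.71) = 1.4275.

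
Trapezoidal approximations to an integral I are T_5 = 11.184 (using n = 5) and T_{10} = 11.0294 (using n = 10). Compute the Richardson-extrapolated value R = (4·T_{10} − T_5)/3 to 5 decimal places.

10.97787

R = (4·T_{10} − T_5) / 3 = (4·11.0294 − 11.184)/3 = (32.9336)/3 = 10.97787.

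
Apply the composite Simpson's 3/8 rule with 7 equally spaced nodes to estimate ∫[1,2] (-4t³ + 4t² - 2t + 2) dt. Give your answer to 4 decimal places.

-6.6667

h = (2 − 1)/6 = 0.166667.
Nodes t₀,…,t₆ = 1, 1.166667, 1.333333, 1.5, 1.666667, 1.833333, 2.
f(t) = -4t³ + 4t² - 2t + 2: f₀=0, f₁=-1.240741, f₂=-3.037037, f₃=-5.5, f₄=-8.740741, f₅=-12.870370, f₆=-18.
(3h/8)·[f₀ + 3f₁ + 3f₂ + 2f₃ + 3f₄ + 3f₅ + f₆] = 0.0625·(-106.666667) = -6.6667.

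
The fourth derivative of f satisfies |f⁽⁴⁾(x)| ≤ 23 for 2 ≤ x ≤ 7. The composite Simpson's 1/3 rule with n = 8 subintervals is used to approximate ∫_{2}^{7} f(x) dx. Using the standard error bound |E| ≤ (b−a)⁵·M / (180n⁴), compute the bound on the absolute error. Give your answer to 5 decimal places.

|E| ≤ (5)⁵·23 / (180·8⁴) = 71875/737280 = 0.09749.

0.09749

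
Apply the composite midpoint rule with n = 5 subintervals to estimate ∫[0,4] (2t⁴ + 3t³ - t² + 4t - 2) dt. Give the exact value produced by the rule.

587.08224

h = (4 − 0)/5 = 0.8.
Midpoints m₁,…,m₅ = 0.4, 1.2, 2, 2.8, 3.6.
f(m₁)=-0.3168, f(m₂)=10.6912, f(m₃)=58, f(m₄)=190.1472, f(m₅)=475.3312.
h·[f(m₁) + f(m₂) + f(m₃) + f(m₄) + f(m₅)] = 0.8·(733.8528) = 587.08224.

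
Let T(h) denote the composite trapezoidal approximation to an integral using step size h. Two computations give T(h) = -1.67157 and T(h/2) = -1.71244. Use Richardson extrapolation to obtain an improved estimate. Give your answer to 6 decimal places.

R = (4·T(h/2) − T(h)) / 3 = (4·(-1.71244) − (-1.67157))/3 = (-5.17819)/3 = -1.726063.

-1.726063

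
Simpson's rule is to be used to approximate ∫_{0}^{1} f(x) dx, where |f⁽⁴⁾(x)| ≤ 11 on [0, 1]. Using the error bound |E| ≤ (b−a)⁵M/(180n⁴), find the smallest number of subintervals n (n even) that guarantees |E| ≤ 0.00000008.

Need 11/(180n⁴) ≤ 0.00000008.
n⁴ ≥ 11/(180·0.00000008) = 763889 ⇒ n ≥ 29.5636, so the smallest even n is 30. (n must be even for Simpson's rule.)

30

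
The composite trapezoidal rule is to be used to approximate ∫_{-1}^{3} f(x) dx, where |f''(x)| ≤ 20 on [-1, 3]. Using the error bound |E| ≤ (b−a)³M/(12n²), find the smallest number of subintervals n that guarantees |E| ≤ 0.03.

Need 1280/(12n²) ≤ 0.03.
n² ≥ 1280/(12·0.03) = 3555.56 ⇒ n ≥ 59.6285, so the smallest n is 60.

60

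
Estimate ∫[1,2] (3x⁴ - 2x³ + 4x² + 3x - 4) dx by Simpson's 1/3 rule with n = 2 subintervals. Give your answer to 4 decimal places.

20.9583

h = (2 − 1)/2 = 0.5.
Nodes x₀,…,x₂ = 1, 1.5, 2.
f(x) = 3x⁴ - 2x³ + 4x² + 3x - 4: f₀=4, f₁=17.9375, f₂=50.
(h/3)·[f₀ + 4f₁ + f₂] = 0.166667·(125.75) = 20.9583.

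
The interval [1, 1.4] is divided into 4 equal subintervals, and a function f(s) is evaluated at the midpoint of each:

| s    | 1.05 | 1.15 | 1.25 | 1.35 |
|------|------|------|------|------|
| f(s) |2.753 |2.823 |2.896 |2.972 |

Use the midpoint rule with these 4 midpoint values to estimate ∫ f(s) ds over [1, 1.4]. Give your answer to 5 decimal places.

1.14440

h = 0.1, n = 4.
h·[y(m₁) + y(m₂) + y(m₃) + y(m₄)] = 0.1·(11.444) = 1.14440.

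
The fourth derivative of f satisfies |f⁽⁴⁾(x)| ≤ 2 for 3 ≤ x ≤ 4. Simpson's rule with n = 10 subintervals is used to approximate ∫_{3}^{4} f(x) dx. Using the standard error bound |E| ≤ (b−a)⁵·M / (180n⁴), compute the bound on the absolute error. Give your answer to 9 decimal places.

|E| ≤ (1)⁵·2 / (180·10⁴) = 2/1800000 = 0.000001111.

0.000001111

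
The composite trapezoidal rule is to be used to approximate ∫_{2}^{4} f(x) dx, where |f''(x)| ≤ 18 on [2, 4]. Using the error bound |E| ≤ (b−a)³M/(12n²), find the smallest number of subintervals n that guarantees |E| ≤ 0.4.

Need 144/(12n²) ≤ 0.4.
n² ≥ 144/(12·0.4) = 30 ⇒ n ≥ 5.4772, so the smallest n is 6.

6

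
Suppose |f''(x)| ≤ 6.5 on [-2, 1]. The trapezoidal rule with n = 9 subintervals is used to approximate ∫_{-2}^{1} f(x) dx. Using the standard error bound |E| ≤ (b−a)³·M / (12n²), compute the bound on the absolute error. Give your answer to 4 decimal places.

|E| ≤ (3)³·6.5 / (12·9²) = 175.5/972 = 0.1806.

0.1806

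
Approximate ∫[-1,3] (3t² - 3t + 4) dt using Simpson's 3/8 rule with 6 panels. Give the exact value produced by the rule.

32

h = (3 − (-1))/6 = 0.666667.
Nodes t₀,…,t₆ = -1, -0.333333, 0.333333, 1, 1.666667, 2.333333, 3.
f(t) = 3t² - 3t + 4: f₀=10, f₁=5.333333, f₂=3.333333, f₃=4, f₄=7.333333, f₅=13.333333, f₆=22.
(3h/8)·[f₀ + 3f₁ + 3f₂ + 2f₃ + 3f₄ + 3f₅ + f₆] = 0.25·(128) = 32.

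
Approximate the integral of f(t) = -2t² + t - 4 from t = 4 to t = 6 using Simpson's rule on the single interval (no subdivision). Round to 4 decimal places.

-99.3333

S = (b−a)/6 · [f(4) + 4f(5) + f(6)] = 0.333333·[(-32) + 4·(-49) + (-70)] = -99.3333.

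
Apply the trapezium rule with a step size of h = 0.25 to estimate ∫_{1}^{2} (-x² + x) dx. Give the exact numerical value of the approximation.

-0.84375

h = (2 − 1)/4 = 0.25.
Nodes x₀,…,x₄ = 1, 1.25, 1.5, 1.75, 2.
f(x) = -x² + x: f₀=0, f₁=-0.3125, f₂=-0.75, f₃=-1.3125, f₄=-2.
(h/2)·[f₀ + 2f₁ + 2f₂ + 2f₃ + f₄] = 0.125·(-6.75) = -0.84375.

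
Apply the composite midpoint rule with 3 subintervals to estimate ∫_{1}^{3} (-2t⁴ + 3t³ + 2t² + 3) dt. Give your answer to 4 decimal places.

h = (3 − 1)/3 = 0.666667.
Midpoints m₁,…,m₃ = 1.333333, 2, 2.666667.
f(m₁)=7.345679, f(m₂)=3, f(m₃)=-27.024691.
h·[f(m₁) + f(m₂) + f(m₃)] = 0.666667·(-16.679012) = -11.1193.

-11.1193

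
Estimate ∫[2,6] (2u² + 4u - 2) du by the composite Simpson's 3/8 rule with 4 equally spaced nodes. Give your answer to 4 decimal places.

194.6667

h = (6 − 2)/3 = 1.333333.
Nodes u₀,…,u₃ = 2, 3.333333, 4.666667, 6.
f(u) = 2u² + 4u - 2: f₀=14, f₁=33.555556, f₂=60.222222, f₃=94.
(3h/8)·[f₀ + 3f₁ + 3f₂ + f₃] = 0.5·(389.333333) = 194.6667.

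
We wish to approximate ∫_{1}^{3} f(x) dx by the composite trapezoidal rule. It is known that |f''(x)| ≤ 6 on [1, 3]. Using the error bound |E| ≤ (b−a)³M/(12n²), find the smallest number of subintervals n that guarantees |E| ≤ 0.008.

23

Need 48/(12n²) ≤ 0.008.
n² ≥ 48/(12·0.008) = 500 ⇒ n ≥ 22.3607, so the smallest n is 23.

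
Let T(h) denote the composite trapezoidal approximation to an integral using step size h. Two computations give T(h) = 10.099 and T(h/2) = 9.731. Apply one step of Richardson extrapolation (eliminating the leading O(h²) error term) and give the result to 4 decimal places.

9.6083

R = (4·T(h/2) − T(h)) / 3 = (4·9.731 − 10.099)/3 = (28.825)/3 = 9.6083.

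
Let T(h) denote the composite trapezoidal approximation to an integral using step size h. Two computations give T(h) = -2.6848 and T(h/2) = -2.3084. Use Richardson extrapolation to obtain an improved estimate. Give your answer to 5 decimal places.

R = (4·T(h/2) − T(h)) / 3 = (4·(-2.3084) − (-2.6848))/3 = (-6.5488)/3 = -2.18293.

-2.18293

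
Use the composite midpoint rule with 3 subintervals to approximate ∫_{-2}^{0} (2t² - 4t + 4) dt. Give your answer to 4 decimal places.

21.1852

h = (0 − (-2))/3 = 0.666667.
Midpoints m₁,…,m₃ = -1.666667, -1, -0.333333.
f(m₁)=16.222222, f(m₂)=10, f(m₃)=5.555556.
h·[f(m₁) + f(m₂) + f(m₃)] = 0.666667·(31.777778) = 21.1852.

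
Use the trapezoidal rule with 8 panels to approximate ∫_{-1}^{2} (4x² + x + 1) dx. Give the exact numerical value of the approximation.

16.78125

h = (2 − (-1))/8 = 0.375.
Nodes x₀,…,x₈ = -1, -0.625, -0.25, 0.125, 0.5, 0.875, 1.25, 1.625, 2.
f(x) = 4x² + x + 1: f₀=4, f₁=1.9375, f₂=1, f₃=1.1875, f₄=2.5, f₅=4.9375, f₆=8.5, f₇=13.1875, f₈=19.
(h/2)·[f₀ + 2f₁ + 2f₂ + 2f₃ + 2f₄ + 2f₅ + 2f₆ + 2f₇ + f₈] = 0.1875·(89.5) = 16.78125.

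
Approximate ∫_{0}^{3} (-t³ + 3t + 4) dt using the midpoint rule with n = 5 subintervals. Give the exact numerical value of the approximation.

5.655

h = (3 − 0)/5 = 0.6.
Midpoints m₁,…,m₅ = 0.3, 0.9, 1.5, 2.1, 2.7.
f(m₁)=4.873, f(m₂)=5.971, f(m₃)=5.125, f(m₄)=1.039, f(m₅)=-7.583.
h·[f(m₁) + f(m₂) + f(m₃) + f(m₄) + f(m₅)] = 0.6·(9.425) = 5.655.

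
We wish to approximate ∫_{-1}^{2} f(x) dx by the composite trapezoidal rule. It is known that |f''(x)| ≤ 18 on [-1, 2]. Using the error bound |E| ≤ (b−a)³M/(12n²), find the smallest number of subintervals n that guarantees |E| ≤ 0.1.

21

Need 486/(12n²) ≤ 0.1.
n² ≥ 486/(12·0.1) = 405 ⇒ n ≥ 20.1246, so the smallest n is 21.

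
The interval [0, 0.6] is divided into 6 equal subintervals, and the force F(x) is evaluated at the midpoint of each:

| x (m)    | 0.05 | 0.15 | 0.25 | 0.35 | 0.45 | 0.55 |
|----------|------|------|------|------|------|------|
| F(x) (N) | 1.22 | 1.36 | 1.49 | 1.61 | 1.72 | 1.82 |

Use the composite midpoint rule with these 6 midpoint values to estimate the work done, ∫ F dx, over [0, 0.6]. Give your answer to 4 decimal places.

h = 0.1, n = 6.
h·[y(m₁) + y(m₂) + y(m₃) + y(m₄) + y(m₅) + y(m₆)] = 0.1·(9.22) = 0.9220.

0.9220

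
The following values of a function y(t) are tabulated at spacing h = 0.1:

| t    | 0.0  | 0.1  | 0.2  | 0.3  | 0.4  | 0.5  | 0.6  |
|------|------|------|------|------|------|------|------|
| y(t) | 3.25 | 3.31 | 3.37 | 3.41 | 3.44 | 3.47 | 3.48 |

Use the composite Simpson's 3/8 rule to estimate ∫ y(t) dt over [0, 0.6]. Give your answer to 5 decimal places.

h = 0.1, n = 6.
(3h/8)·[y₀ + 3y₁ + 3y₂ + 2y₃ + 3y₄ + 3y₅ + y₆] = 0.0375·(54.32) = 2.03700.

2.03700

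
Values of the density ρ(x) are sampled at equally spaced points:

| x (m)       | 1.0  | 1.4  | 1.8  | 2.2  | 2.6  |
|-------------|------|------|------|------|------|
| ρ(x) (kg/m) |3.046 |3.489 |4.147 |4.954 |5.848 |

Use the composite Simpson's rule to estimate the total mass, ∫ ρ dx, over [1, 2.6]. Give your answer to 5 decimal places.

6.79467

h = 0.4, n = 4.
(h/3)·[y₀ + 4y₁ + 2y₂ + 4y₃ + y₄] = 0.133333·(50.960) = 6.79467.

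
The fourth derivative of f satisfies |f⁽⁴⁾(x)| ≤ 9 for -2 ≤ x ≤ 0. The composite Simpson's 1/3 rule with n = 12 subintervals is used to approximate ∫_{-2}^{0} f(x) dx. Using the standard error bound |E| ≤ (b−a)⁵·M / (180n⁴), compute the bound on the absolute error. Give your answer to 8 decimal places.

0.00007716

|E| ≤ (2)⁵·9 / (180·12⁴) = 288/3732480 = 0.00007716.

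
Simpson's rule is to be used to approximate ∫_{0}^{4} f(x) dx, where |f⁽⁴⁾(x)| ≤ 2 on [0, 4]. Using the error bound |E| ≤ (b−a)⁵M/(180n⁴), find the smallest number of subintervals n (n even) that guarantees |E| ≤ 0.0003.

Need 2048/(180n⁴) ≤ 0.0003.
n⁴ ≥ 2048/(180·0.0003) = 37925.9 ⇒ n ≥ 13.9551, so the smallest even n is 14. (n must be even for Simpson's rule.)

14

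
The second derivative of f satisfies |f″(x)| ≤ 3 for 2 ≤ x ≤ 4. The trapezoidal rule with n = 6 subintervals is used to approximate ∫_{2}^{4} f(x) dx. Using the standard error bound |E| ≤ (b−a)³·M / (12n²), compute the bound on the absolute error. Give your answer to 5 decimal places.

0.05556

|E| ≤ (2)³·3 / (12·6²) = 24/432 = 0.05556.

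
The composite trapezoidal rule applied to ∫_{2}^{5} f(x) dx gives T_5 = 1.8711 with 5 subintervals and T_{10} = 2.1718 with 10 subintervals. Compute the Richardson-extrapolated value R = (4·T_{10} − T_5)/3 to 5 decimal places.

2.27203

R = (4·T_{10} − T_5) / 3 = (4·2.1718 − 1.8711)/3 = (6.8161)/3 = 2.27203.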